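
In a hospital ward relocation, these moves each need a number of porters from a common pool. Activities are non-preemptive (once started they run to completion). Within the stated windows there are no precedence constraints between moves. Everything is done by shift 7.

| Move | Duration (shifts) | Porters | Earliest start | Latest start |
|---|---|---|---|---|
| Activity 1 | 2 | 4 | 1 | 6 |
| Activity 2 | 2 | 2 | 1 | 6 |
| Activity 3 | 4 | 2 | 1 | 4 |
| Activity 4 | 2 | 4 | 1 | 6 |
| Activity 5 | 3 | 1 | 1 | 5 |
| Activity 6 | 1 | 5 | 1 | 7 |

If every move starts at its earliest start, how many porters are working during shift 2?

13

At early start, shift 2 has: Activity 1, Activity 2, Activity 3, Activity 4, Activity 5.
Demand: 4 + 2 + 2 + 4 + 1 = 13.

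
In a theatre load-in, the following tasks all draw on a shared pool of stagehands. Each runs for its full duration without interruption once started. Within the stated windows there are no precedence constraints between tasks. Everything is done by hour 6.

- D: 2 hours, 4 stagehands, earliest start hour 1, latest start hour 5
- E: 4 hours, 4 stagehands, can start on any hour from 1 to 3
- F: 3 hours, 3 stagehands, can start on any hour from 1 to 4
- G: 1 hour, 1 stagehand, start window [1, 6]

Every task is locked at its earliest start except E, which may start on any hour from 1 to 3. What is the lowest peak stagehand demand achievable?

8

E@1: h1:12  h2:11  h3:7  h4:4  h5:0  h6:0 → peak 12
E@2: h1:8  h2:11  h3:7  h4:4  h5:4  h6:0 → peak 11
E@3: h1:8  h2:7  h3:7  h4:4  h5:4  h6:4 → peak 8
Best is E@3, peak 8.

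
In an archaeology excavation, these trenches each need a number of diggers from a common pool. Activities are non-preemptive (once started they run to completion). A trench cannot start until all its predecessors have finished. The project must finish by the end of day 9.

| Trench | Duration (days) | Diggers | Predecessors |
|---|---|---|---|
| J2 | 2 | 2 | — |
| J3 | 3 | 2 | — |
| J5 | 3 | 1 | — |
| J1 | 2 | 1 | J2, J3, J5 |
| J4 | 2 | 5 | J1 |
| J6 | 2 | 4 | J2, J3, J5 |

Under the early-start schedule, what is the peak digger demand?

Early-start schedule: J2@1, J3@1, J5@1, J1@4, J4@6, J6@4.
Load per day: day 1: 5, day 2: 5, day 3: 3, day 4: 5, day 5: 5, day 6: 5, day 7: 5, day 8: 0, day 9: 0.
Peak is 5.

5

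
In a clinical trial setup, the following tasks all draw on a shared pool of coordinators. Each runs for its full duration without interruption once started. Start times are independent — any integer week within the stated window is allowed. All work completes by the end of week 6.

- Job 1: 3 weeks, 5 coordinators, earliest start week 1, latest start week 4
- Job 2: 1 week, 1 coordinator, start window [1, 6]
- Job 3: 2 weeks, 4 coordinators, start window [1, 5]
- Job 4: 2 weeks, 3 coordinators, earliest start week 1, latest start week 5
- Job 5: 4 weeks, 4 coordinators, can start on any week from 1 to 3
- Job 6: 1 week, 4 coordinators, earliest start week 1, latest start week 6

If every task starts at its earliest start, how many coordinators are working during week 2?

16

At early start, week 2 has: Job 1, Job 3, Job 4, Job 5.
Demand: 5 + 4 + 3 + 4 = 16.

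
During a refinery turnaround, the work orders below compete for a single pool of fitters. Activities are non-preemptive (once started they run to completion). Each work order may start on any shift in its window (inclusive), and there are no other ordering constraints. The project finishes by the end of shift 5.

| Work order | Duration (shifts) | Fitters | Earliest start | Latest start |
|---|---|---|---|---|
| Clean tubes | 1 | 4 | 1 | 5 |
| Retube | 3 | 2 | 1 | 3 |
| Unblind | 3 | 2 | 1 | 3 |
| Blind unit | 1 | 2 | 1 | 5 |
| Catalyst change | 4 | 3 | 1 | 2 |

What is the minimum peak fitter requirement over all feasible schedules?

7

Early-start (Clean tubes@1, Retube@1, Unblind@1, Blind unit@1, Catalyst change@1) gives peak 13: s1:13  s2:7  s3:7  s4:3  s5:0.
Shift Unblind→2, Blind unit→4, Catalyst change→2.
Schedule Clean tubes@1, Retube@1, Unblind@2, Blind unit@4, Catalyst change@2: s1:6  s2:7  s3:7  s4:7  s5:3 — peak 7.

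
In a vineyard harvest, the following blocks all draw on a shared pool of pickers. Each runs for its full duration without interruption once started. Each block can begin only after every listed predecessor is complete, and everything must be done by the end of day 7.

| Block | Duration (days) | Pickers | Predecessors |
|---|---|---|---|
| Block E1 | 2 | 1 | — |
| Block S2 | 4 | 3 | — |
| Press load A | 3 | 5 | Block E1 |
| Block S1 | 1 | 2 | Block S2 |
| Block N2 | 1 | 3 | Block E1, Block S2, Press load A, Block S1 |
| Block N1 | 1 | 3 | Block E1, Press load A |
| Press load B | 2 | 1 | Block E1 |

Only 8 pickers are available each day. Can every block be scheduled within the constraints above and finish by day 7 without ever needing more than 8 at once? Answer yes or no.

Schedule Block E1@1, Block S2@1, Press load A@3, Block S1@5, Block N2@6, Block N1@6, Press load B@5: d1:4  d2:4  d3:8  d4:8  d5:8  d6:7  d7:0 — peak 8 ≤ 8.

yes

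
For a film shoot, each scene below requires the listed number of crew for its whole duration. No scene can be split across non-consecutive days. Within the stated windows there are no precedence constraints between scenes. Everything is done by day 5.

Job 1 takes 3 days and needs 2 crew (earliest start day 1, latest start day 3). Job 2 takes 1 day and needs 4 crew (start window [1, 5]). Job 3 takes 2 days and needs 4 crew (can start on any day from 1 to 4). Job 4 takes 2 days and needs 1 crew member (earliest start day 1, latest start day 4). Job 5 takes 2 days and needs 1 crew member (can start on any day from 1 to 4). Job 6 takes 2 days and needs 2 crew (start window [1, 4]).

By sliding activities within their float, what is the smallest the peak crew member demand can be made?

6

Early-start (Job 1@1, Job 2@1, Job 3@1, Job 4@1, Job 5@1, Job 6@1) gives peak 14: d1:14  d2:10  d3:2  d4:0  d5:0.
Shift Job 3→2, Job 4→4, Job 5→4, Job 6→4.
Schedule Job 1@1, Job 2@1, Job 3@2, Job 4@4, Job 5@4, Job 6@4: d1:6  d2:6  d3:6  d4:4  d5:4 — peak 6.
Total crew member-days = 26 over 5 days ⇒ peak ≥ ⌈26/5⌉ = 6, so 6 is optimal.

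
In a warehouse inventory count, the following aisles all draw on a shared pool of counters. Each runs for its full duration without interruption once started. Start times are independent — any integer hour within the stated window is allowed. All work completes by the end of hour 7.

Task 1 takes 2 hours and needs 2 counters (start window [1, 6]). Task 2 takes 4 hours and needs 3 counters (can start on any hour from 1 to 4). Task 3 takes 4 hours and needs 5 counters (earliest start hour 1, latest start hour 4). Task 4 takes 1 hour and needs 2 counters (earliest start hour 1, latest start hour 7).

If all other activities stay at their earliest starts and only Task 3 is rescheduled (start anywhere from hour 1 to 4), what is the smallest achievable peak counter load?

8

Task 3@1: h1:12  h2:10  h3:8  h4:8  h5:0  h6:0  h7:0 → peak 12
Task 3@2: h1:7  h2:10  h3:8  h4:8  h5:5  h6:0  h7:0 → peak 10
Task 3@3: h1:7  h2:5  h3:8  h4:8  h5:5  h6:5  h7:0 → peak 8
Task 3@4: h1:7  h2:5  h3:3  h4:8  h5:5  h6:5  h7:5 → peak 8
Best is Task 3@3, peak 8.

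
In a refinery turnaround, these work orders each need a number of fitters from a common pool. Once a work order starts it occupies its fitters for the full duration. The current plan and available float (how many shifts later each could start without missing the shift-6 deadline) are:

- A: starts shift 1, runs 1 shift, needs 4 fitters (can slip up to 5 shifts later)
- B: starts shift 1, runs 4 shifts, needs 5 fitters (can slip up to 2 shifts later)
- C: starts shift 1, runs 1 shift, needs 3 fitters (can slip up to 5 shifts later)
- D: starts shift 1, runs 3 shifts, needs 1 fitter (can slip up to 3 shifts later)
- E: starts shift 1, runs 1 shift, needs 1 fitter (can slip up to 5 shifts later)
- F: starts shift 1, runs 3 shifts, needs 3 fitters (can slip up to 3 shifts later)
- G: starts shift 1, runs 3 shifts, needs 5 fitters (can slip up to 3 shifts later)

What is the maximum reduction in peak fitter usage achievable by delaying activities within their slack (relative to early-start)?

Early-start peak: s1:22  s2:14  s3:14  s4:5  s5:0  s6:0 ⇒ 22.
Leveled (A@1, B@2, C@6, D@1, E@1, F@1, G@4): s1:9  s2:9  s3:9  s4:10  s5:10  s6:8 ⇒ 10.
Reduction 22 − 10 = 12.

12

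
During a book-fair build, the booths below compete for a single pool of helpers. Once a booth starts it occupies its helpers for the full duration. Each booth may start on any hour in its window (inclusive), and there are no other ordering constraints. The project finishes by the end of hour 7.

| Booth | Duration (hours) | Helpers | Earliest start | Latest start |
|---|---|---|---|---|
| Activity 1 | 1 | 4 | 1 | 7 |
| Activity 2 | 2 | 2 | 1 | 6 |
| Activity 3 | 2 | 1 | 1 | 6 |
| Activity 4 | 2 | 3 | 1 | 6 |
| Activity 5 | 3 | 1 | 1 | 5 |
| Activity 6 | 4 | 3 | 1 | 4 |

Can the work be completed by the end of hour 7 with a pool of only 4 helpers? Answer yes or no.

no

Total helper-hours = 31; over 7 hours the average is 31/7 > 4, so some hour must exceed 4.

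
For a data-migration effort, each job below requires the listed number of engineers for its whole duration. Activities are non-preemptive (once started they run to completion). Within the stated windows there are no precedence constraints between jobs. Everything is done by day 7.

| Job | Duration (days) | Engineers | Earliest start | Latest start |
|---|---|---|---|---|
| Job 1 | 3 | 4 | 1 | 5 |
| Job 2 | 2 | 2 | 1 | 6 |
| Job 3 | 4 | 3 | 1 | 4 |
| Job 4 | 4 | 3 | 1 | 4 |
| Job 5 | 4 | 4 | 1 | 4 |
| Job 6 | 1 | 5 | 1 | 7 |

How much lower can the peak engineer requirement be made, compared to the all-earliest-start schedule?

Early-start peak: d1:21  d2:16  d3:14  d4:10  d5:0  d6:0  d7:0 ⇒ 21.
Leveled (Job 1@1, Job 2@1, Job 3@1, Job 4@3, Job 5@4, Job 6@7): d1:9  d2:9  d3:10  d4:10  d5:7  d6:7  d7:9 ⇒ 10.
Reduction 21 − 10 = 11.

11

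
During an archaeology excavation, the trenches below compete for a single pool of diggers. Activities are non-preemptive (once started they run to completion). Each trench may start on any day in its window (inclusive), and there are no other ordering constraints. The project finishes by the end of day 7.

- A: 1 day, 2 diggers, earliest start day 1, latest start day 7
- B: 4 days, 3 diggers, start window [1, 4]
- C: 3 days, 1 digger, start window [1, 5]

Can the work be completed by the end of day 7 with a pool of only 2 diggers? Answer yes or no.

Total digger-days = 17; over 7 days the average is 17/7 > 2, so some day must exceed 2.

no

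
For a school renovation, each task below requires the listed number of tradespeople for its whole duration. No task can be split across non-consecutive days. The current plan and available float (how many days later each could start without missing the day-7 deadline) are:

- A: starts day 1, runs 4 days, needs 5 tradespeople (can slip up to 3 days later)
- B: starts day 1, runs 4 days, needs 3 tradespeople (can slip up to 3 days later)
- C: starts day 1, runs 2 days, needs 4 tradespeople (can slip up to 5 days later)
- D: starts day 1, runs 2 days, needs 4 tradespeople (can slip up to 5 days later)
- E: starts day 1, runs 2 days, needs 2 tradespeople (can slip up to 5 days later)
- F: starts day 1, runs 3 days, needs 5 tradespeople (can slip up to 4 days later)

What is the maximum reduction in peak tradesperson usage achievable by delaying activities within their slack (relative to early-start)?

12

Early-start peak: d1:23  d2:23  d3:13  d4:8  d5:0  d6:0  d7:0 ⇒ 23.
Leveled (A@1, B@4, C@5, D@6, E@4, F@1): d1:10  d2:10  d3:10  d4:10  d5:9  d6:11  d7:7 ⇒ 11.
Reduction 23 − 11 = 12.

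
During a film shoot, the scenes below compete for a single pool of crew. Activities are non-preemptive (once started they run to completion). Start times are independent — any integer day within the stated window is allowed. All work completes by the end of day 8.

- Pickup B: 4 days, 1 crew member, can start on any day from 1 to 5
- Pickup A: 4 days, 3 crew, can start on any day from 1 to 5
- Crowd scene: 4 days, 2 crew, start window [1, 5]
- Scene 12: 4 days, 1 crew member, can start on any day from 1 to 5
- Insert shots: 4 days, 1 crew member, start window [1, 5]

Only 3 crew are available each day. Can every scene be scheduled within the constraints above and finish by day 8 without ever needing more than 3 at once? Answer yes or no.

no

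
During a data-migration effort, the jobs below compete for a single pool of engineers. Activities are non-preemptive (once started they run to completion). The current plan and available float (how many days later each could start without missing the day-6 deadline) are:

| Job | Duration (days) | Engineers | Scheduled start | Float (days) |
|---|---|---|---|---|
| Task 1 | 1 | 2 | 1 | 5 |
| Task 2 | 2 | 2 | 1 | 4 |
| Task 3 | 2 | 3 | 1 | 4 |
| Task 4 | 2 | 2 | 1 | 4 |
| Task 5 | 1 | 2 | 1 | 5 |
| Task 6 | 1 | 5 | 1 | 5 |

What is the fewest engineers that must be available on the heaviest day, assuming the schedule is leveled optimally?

Early-start (Task 1@1, Task 2@1, Task 3@1, Task 4@1, Task 5@1, Task 6@1) gives peak 16: d1:16  d2:7  d3:0  d4:0  d5:0  d6:0.
Shift Task 3→2, Task 4→3, Task 5→4, Task 6→5.
Schedule Task 1@1, Task 2@1, Task 3@2, Task 4@3, Task 5@4, Task 6@5: d1:4  d2:5  d3:5  d4:4  d5:5  d6:0 — peak 5.

5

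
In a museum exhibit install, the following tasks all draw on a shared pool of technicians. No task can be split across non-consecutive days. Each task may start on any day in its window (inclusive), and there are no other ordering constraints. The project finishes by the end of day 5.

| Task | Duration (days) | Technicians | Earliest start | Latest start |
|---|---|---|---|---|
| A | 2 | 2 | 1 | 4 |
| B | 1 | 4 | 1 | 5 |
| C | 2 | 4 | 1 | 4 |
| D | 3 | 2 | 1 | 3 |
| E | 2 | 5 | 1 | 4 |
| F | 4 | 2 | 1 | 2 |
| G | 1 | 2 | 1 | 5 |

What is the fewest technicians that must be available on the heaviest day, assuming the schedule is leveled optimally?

Early-start (A@1, B@1, C@1, D@1, E@1, F@1, G@1) gives peak 21: d1:21  d2:15  d3:4  d4:2  d5:0.
Shift C→2, D→3, E→4, G→5.
Schedule A@1, B@1, C@2, D@3, E@4, F@1, G@5: d1:8  d2:8  d3:8  d4:9  d5:9 — peak 9.
Total technician-days = 42 over 5 days ⇒ peak ≥ ⌈42/5⌉ = 9, so 9 is optimal.

9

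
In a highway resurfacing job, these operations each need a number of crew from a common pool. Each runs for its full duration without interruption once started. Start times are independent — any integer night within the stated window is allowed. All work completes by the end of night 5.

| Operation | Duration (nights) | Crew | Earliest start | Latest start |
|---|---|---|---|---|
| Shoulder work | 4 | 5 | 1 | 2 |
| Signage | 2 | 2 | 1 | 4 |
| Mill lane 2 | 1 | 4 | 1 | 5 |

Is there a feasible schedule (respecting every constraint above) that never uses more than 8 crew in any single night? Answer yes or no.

yes

Schedule Shoulder work@1, Signage@1, Mill lane 2@5: n1:7  n2:7  n3:5  n4:5  n5:4 — peak 7 ≤ 8.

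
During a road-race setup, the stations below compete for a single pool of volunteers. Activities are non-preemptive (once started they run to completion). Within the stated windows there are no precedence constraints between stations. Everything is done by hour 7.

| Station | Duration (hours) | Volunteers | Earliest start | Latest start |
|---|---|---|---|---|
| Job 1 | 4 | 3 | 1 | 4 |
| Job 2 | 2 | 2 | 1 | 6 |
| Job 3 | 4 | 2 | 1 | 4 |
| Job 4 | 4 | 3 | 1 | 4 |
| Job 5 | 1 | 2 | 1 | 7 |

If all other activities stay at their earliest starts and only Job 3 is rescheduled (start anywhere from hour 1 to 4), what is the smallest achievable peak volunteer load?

10

Job 3@1: h1:12  h2:10  h3:8  h4:8  h5:0  h6:0  h7:0 → peak 12
Job 3@2: h1:10  h2:10  h3:8  h4:8  h5:2  h6:0  h7:0 → peak 10
Job 3@3: h1:10  h2:8  h3:8  h4:8  h5:2  h6:2  h7:0 → peak 10
Job 3@4: h1:10  h2:8  h3:6  h4:8  h5:2  h6:2  h7:2 → peak 10
Best is Job 3@2, peak 10.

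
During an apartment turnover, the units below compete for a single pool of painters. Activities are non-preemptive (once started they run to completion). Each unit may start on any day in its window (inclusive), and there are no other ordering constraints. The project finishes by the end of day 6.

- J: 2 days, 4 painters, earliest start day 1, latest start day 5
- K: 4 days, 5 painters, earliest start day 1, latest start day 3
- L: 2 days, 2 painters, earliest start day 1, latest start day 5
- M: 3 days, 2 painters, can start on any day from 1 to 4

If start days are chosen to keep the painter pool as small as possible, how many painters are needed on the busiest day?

Early-start (J@1, K@1, L@1, M@1) gives peak 13: d1:13  d2:13  d3:7  d4:5  d5:0  d6:0.
Shift K→3, M→3.
Schedule J@1, K@3, L@1, M@3: d1:6  d2:6  d3:7  d4:7  d5:7  d6:5 — peak 7.
Total painter-days = 38 over 6 days ⇒ peak ≥ ⌈38/6⌉ = 7, so 7 is optimal.

7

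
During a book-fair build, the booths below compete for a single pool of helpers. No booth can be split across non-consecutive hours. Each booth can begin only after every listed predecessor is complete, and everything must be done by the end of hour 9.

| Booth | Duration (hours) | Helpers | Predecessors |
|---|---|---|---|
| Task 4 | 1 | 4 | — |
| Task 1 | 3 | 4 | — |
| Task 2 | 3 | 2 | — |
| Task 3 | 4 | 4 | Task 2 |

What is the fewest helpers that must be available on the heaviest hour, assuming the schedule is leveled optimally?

Early-start (Task 4@1, Task 1@1, Task 2@1, Task 3@4) gives peak 10: h1:10  h2:6  h3:6  h4:4  h5:4  h6:4  h7:4  h8:0  h9:0.
Shift Task 1→2, Task 3→5.
Schedule Task 4@1, Task 1@2, Task 2@1, Task 3@5: h1:6  h2:6  h3:6  h4:4  h5:4  h6:4  h7:4  h8:4  h9:0 — peak 6.

6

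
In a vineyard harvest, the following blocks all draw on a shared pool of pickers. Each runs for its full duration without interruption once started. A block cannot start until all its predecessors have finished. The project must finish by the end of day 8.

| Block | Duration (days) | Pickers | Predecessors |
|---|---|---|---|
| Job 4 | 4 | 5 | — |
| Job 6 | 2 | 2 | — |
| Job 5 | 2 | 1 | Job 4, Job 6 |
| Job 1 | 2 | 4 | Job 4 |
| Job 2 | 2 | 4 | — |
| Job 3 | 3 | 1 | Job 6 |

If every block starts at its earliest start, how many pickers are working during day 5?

At early start, day 5 has: Job 5, Job 1, Job 3.
Demand: 1 + 4 + 1 = 6.

6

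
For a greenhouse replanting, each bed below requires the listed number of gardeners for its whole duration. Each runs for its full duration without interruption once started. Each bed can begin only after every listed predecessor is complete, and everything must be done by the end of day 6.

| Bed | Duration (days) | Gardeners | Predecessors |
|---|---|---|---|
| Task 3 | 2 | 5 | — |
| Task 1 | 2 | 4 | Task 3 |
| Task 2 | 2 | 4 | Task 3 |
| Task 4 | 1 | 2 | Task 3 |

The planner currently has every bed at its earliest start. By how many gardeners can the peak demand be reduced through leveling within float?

4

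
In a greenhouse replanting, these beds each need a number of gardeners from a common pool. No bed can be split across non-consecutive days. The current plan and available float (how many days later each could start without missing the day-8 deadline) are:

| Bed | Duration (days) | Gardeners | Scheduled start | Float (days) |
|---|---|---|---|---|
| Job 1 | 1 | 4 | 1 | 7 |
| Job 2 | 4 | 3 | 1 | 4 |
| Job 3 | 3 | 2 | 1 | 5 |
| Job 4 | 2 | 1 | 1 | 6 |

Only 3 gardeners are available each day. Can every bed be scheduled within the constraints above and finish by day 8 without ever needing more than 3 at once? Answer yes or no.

no

The minimum achievable peak is 4; 3 < 4, so no feasible schedule stays within the cap.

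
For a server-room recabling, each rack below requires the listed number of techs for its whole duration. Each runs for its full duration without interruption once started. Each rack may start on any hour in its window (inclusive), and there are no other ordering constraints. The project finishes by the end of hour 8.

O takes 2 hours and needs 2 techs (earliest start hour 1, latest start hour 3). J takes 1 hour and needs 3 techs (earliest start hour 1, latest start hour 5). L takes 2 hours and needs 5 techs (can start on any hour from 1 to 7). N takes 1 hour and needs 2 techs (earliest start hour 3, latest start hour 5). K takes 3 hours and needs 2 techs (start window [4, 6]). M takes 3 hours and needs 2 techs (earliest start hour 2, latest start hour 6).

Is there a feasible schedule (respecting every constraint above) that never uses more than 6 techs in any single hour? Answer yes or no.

Schedule O@1, J@1, L@3, N@5, K@5, M@6: h1:5  h2:2  h3:5  h4:5  h5:4  h6:4  h7:4  h8:2 — peak 5 ≤ 6.

yes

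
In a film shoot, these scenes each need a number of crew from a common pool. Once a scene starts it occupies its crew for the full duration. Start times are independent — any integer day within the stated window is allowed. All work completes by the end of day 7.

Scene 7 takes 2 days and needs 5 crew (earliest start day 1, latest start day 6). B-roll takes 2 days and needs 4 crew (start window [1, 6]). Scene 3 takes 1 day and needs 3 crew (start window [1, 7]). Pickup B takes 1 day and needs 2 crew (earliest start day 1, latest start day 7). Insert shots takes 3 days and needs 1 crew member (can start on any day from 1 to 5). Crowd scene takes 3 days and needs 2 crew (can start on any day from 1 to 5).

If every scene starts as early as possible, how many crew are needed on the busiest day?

17

Early-start schedule: Scene 7@1, B-roll@1, Scene 3@1, Pickup B@1, Insert shots@1, Crowd scene@1.
Load per day: day 1: 17, day 2: 12, day 3: 3, day 4: 0, day 5: 0, day 6: 0, day 7: 0.
Peak is 17.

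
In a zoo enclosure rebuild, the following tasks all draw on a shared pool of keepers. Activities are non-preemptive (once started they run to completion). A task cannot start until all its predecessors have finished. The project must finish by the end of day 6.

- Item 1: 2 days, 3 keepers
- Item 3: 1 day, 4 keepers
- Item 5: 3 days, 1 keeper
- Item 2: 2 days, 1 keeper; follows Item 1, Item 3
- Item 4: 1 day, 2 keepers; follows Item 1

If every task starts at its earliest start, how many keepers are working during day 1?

8

At early start, day 1 has: Item 1, Item 3, Item 5.
Demand: 3 + 4 + 1 = 8.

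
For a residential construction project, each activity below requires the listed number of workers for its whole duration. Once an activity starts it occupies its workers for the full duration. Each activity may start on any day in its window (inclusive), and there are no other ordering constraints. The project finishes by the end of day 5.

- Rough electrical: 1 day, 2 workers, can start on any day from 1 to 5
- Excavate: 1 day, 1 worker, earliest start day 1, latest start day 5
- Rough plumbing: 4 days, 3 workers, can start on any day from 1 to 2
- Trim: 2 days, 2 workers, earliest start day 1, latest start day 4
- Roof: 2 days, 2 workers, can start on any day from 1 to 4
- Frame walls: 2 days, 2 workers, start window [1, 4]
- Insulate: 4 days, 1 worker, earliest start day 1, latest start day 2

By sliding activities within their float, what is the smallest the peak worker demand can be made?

Early-start (Rough electrical@1, Excavate@1, Rough plumbing@1, Trim@1, Roof@1, Frame walls@1, Insulate@1) gives peak 13: d1:13  d2:10  d3:4  d4:4  d5:0.
Shift Roof→2, Frame walls→3, Insulate→2.
Schedule Rough electrical@1, Excavate@1, Rough plumbing@1, Trim@1, Roof@2, Frame walls@3, Insulate@2: d1:8  d2:8  d3:8  d4:6  d5:1 — peak 8.

8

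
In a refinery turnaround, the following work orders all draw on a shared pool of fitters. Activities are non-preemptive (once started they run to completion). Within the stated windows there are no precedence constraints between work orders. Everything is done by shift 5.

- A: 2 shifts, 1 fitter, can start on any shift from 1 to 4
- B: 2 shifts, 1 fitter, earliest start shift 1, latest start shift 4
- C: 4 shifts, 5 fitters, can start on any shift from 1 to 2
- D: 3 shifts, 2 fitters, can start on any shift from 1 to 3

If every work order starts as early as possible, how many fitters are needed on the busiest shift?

9

Early-start schedule: A@1, B@1, C@1, D@1.
Load per shift: shift 1: 9, shift 2: 9, shift 3: 7, shift 4: 5, shift 5: 0.
Peak is 9.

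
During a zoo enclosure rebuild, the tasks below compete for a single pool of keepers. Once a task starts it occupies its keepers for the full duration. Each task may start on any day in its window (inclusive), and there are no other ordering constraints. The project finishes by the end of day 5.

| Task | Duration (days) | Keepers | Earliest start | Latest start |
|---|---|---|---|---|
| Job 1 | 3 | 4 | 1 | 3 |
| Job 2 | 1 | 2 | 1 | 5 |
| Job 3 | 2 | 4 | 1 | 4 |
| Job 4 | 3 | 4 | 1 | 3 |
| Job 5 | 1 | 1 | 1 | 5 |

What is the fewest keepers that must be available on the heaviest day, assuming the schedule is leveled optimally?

Early-start (Job 1@1, Job 2@1, Job 3@1, Job 4@1, Job 5@1) gives peak 15: d1:15  d2:12  d3:8  d4:0  d5:0.
Shift Job 3→4, Job 4→2.
Schedule Job 1@1, Job 2@1, Job 3@4, Job 4@2, Job 5@1: d1:7  d2:8  d3:8  d4:8  d5:4 — peak 8.

8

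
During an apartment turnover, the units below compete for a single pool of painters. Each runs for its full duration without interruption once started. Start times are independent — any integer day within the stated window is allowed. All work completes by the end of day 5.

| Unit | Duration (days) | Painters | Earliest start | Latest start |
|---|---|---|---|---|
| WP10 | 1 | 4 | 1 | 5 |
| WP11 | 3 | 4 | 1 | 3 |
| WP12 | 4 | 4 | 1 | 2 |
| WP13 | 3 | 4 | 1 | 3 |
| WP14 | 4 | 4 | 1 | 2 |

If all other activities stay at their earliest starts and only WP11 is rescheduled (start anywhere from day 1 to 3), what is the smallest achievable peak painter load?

16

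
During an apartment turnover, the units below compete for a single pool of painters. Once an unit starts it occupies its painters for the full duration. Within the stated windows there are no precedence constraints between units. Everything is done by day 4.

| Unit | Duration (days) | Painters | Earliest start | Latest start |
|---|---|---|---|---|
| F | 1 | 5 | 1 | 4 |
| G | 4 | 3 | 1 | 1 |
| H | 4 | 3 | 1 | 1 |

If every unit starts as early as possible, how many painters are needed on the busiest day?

Early-start schedule: F@1, G@1, H@1.
Load per day: day 1: 11, day 2: 6, day 3: 6, day 4: 6.
Peak is 11.

11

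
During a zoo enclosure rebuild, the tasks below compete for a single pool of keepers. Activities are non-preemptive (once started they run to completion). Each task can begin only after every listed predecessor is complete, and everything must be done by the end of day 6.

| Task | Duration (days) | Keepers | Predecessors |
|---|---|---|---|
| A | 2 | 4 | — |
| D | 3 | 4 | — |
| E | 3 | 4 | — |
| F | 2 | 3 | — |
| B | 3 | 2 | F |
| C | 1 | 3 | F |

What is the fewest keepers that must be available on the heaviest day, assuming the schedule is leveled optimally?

Early-start (A@1, D@1, E@1, F@1, B@3, C@3) gives peak 15: d1:15  d2:15  d3:13  d4:2  d5:2  d6:0.
Shift D→3, E→3, C→6.
Schedule A@1, D@3, E@3, F@1, B@3, C@6: d1:7  d2:7  d3:10  d4:10  d5:10  d6:3 — peak 10.

10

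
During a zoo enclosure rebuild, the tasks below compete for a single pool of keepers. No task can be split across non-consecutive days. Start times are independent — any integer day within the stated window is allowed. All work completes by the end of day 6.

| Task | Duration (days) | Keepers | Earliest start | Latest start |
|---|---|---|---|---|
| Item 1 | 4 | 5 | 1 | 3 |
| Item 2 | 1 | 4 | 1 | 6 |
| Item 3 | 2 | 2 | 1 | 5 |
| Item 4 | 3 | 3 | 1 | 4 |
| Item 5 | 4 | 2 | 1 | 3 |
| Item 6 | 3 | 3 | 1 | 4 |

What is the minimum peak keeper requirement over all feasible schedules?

10

Early-start (Item 1@1, Item 2@1, Item 3@1, Item 4@1, Item 5@1, Item 6@1) gives peak 19: d1:19  d2:15  d3:13  d4:7  d5:0  d6:0.
Shift Item 2→5, Item 5→3, Item 6→4.
Schedule Item 1@1, Item 2@5, Item 3@1, Item 4@1, Item 5@3, Item 6@4: d1:10  d2:10  d3:10  d4:10  d5:9  d6:5 — peak 10.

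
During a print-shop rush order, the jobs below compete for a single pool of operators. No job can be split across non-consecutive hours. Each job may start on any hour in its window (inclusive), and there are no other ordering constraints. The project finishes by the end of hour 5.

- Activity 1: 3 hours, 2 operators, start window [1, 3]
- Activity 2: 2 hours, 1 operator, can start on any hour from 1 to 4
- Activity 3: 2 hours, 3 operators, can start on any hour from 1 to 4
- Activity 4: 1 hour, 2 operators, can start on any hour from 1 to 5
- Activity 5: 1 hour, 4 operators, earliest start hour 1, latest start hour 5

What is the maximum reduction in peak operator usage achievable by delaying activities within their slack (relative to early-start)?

7

Early-start peak: h1:12  h2:6  h3:2  h4:0  h5:0 ⇒ 12.
Leveled (Activity 1@1, Activity 2@1, Activity 3@3, Activity 4@1, Activity 5@5): h1:5  h2:3  h3:5  h4:3  h5:4 ⇒ 5.
Reduction 12 − 5 = 7.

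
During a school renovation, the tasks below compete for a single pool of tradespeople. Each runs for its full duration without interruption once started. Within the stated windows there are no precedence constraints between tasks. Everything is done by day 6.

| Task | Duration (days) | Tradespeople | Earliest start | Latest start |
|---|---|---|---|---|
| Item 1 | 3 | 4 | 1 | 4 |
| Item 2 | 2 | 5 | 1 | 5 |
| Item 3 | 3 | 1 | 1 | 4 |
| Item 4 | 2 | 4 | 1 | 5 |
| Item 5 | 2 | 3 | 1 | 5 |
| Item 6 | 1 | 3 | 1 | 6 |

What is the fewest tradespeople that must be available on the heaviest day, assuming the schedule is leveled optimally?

Early-start (Item 1@1, Item 2@1, Item 3@1, Item 4@1, Item 5@1, Item 6@1) gives peak 20: d1:20  d2:17  d3:5  d4:0  d5:0  d6:0.
Shift Item 2→5, Item 3→3, Item 5→3, Item 6→4.
Schedule Item 1@1, Item 2@5, Item 3@3, Item 4@1, Item 5@3, Item 6@4: d1:8  d2:8  d3:8  d4:7  d5:6  d6:5 — peak 8.

8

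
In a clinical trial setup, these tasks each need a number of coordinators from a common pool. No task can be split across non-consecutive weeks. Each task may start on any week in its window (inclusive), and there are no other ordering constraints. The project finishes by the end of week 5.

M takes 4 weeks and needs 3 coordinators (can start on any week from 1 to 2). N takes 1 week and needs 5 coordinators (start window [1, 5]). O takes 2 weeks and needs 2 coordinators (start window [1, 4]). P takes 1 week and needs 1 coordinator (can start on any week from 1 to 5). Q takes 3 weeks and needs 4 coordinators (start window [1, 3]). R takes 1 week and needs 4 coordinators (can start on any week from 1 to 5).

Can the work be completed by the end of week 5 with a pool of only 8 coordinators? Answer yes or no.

no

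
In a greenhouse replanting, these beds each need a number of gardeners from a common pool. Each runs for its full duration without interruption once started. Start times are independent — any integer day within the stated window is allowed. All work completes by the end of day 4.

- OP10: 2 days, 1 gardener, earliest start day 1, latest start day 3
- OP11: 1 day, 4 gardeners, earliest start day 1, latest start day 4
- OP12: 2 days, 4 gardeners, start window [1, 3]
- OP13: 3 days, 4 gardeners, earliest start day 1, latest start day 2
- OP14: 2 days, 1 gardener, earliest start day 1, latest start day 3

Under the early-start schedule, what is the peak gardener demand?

Early-start schedule: OP10@1, OP11@1, OP12@1, OP13@1, OP14@1.
Load per day: day 1: 14, day 2: 10, day 3: 4, day 4: 0.
Peak is 14.

14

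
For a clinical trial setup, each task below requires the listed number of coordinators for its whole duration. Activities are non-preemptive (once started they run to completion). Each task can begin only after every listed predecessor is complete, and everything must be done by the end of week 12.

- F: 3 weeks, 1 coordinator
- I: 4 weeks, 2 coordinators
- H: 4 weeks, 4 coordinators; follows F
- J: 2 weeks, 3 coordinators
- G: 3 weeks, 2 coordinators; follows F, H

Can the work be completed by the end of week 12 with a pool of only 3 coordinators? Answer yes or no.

Total coordinator-weeks = 39; over 12 weeks the average is 39/12 > 3, so some week must exceed 3.

no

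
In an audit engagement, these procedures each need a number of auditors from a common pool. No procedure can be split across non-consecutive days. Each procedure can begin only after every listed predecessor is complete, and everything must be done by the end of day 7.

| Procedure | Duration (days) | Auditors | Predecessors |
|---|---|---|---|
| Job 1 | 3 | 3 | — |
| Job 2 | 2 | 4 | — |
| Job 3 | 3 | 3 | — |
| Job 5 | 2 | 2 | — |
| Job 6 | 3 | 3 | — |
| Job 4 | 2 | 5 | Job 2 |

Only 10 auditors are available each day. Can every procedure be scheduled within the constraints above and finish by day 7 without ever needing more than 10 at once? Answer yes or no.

yes

Schedule Job 1@1, Job 2@1, Job 3@3, Job 5@3, Job 6@4, Job 4@6: d1:7  d2:7  d3:8  d4:8  d5:6  d6:8  d7:5 — peak 8 ≤ 10.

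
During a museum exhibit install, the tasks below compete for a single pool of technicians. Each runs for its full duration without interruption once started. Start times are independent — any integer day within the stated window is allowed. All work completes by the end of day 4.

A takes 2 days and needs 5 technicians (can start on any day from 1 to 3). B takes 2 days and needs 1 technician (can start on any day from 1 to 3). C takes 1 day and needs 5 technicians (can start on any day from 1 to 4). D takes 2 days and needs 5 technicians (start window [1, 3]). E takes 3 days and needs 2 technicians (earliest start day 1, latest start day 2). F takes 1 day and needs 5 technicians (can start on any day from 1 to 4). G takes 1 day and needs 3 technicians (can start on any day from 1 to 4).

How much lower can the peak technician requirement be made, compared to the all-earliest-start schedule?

14

Early-start peak: d1:26  d2:13  d3:2  d4:0 ⇒ 26.
Leveled (A@1, B@1, C@1, D@3, E@2, F@3, G@2): d1:11  d2:11  d3:12  d4:7 ⇒ 12.
Reduction 26 − 12 = 14.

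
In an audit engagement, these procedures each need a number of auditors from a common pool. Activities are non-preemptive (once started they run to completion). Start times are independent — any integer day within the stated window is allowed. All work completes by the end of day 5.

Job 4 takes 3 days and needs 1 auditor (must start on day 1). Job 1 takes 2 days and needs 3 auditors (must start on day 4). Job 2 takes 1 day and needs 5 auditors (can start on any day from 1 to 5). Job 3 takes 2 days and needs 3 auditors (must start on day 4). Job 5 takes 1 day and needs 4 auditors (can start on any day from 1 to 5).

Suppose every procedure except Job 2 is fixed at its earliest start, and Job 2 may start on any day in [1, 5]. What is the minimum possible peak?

Job 2@1: d1:10  d2:1  d3:1  d4:6  d5:6 → peak 10
Job 2@2: d1:5  d2:6  d3:1  d4:6  d5:6 → peak 6
Job 2@3: d1:5  d2:1  d3:6  d4:6  d5:6 → peak 6
Job 2@4: d1:5  d2:1  d3:1  d4:11  d5:6 → peak 11
Job 2@5: d1:5  d2:1  d3:1  d4:6  d5:11 → peak 11
Best is Job 2@2, peak 6.

6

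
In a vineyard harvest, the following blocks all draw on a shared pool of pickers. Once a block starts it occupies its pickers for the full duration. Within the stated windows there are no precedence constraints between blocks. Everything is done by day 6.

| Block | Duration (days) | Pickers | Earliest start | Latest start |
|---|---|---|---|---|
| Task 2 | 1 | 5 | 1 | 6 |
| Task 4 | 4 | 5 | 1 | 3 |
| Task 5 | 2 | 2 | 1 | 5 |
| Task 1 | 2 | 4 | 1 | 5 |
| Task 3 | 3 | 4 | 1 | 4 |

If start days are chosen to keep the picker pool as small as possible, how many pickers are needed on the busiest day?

Early-start (Task 2@1, Task 4@1, Task 5@1, Task 1@1, Task 3@1) gives peak 20: d1:20  d2:15  d3:9  d4:5  d5:0  d6:0.
Shift Task 4→3, Task 1→2, Task 3→4.
Schedule Task 2@1, Task 4@3, Task 5@1, Task 1@2, Task 3@4: d1:7  d2:6  d3:9  d4:9  d5:9  d6:9 — peak 9.
Total picker-days = 49 over 6 days ⇒ peak ≥ ⌈49/6⌉ = 9, so 9 is optimal.

9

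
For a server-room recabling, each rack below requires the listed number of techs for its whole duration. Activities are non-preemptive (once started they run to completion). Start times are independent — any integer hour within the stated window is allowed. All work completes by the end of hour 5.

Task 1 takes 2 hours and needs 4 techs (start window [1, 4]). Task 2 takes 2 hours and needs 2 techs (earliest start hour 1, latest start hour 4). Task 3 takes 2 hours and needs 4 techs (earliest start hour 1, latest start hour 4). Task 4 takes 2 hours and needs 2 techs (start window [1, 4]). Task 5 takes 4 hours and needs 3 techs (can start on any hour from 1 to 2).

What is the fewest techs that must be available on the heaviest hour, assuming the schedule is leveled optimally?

Early-start (Task 1@1, Task 2@1, Task 3@1, Task 4@1, Task 5@1) gives peak 15: h1:15  h2:15  h3:3  h4:3  h5:0.
Shift Task 3→3, Task 4→3.
Schedule Task 1@1, Task 2@1, Task 3@3, Task 4@3, Task 5@1: h1:9  h2:9  h3:9  h4:9  h5:0 — peak 9.

9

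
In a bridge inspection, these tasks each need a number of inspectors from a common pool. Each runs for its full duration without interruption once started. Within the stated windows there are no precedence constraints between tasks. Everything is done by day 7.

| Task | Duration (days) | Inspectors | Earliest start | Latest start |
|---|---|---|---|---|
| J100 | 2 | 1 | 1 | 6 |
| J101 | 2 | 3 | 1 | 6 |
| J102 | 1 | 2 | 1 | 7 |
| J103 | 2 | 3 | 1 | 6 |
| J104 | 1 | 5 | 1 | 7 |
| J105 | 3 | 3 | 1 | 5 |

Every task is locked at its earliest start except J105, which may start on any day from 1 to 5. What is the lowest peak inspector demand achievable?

J105@1: d1:17  d2:10  d3:3  d4:0  d5:0  d6:0  d7:0 → peak 17
J105@2: d1:14  d2:10  d3:3  d4:3  d5:0  d6:0  d7:0 → peak 14
J105@3: d1:14  d2:7  d3:3  d4:3  d5:3  d6:0  d7:0 → peak 14
J105@4: d1:14  d2:7  d3:0  d4:3  d5:3  d6:3  d7:0 → peak 14
J105@5: d1:14  d2:7  d3:0  d4:0  d5:3  d6:3  d7:3 → peak 14
Best is J105@2, peak 14.

14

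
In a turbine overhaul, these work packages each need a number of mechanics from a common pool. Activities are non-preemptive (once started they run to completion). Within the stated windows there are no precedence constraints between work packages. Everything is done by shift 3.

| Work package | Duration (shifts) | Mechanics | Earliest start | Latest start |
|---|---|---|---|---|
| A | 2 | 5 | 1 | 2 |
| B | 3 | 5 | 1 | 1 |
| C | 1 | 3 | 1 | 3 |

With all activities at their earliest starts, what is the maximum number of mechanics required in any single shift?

13

Early-start schedule: A@1, B@1, C@1.
Load per shift: shift 1: 13, shift 2: 10, shift 3: 5.
Peak is 13.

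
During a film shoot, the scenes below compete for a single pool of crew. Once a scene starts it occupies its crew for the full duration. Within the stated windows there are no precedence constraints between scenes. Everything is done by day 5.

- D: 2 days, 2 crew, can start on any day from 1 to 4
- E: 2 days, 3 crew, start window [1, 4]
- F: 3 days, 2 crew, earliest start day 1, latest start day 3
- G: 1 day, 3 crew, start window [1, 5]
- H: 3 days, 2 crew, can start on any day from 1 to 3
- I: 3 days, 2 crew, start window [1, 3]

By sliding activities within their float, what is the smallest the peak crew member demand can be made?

7

Early-start (D@1, E@1, F@1, G@1, H@1, I@1) gives peak 14: d1:14  d2:11  d3:6  d4:0  d5:0.
Shift G→4, H→3, I→3.
Schedule D@1, E@1, F@1, G@4, H@3, I@3: d1:7  d2:7  d3:6  d4:7  d5:4 — peak 7.
Total crew member-days = 31 over 5 days ⇒ peak ≥ ⌈31/5⌉ = 7, so 7 is optimal.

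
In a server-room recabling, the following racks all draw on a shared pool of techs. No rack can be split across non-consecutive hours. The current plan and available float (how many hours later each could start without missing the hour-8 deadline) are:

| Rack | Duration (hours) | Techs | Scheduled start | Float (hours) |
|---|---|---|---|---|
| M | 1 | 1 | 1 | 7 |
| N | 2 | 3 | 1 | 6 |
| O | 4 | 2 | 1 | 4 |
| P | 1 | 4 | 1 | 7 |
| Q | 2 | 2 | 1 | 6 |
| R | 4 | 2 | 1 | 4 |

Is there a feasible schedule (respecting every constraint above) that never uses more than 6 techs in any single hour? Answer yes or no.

yes

Schedule M@1, N@1, O@2, P@8, Q@6, R@3: h1:4  h2:5  h3:4  h4:4  h5:4  h6:4  h7:2  h8:4 — peak 5 ≤ 6.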